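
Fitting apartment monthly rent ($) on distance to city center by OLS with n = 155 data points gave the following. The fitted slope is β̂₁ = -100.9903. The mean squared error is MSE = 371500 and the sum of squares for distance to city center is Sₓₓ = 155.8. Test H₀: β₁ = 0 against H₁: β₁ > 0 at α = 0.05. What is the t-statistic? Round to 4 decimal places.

t = -2.0682

SE(β̂₁) = √(MSE/Sₓₓ) = √(371500/155.8) = 48.831.
t = -100.9903 / 48.831 = -2.0682.
df = n − 2 = 153.
One-sided p ≈ 0.9798, which is ≥ 0.05, so fail to reject H₀.
The data do not give significant evidence that the true slope on distance to city center is positive.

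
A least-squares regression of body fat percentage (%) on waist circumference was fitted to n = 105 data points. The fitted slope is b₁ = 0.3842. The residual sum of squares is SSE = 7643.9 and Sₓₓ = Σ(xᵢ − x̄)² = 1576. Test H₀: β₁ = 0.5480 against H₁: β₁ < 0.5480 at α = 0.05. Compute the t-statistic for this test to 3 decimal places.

t = -0.755

MSE = SSE/(n − 2) = 7643.9/103 = 74.2126.
SE(b₁) = √(MSE/Sₓₓ) = √(74.2126/1576) = 0.217001.
t = (0.3842 − 0.5480) / 0.217001 = -0.755.
df = n − 2 = 103.
One-sided p ≈ 0.2260, which is ≥ 0.05, so fail to reject H₀.
The data do not give significant evidence that the true slope on waist circumference is below 0.5480 % per unit.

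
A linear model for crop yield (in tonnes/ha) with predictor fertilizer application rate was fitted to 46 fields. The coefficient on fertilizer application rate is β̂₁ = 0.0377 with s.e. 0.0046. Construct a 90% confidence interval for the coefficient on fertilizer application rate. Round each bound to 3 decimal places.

df = n − 2 = 46 − 2 = 44.
t* = t_{0.05, 44} = 1.68023.
Margin = t* × SE = 1.68023 × 0.0046 = 0.00773.
CI: 0.0377 ± 0.00773 → (0.030, 0.045).
With 90% confidence, each one-unit increase in fertilizer application rate is associated with a change of between 0.030 and 0.045 tonnes/ha in crop yield.

(0.030, 0.045)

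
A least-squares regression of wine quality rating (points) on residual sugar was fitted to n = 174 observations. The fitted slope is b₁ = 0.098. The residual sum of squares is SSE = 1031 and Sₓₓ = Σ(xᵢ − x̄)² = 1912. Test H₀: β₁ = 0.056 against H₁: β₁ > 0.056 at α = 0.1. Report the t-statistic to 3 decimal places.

MSE = SSE/(n − 2) = 1031/172 = 5.99419.
SE(b₁) = √(MSE/Sₓₓ) = √(5.99419/1912) = 0.0559914.
t = (0.098 − 0.056) / 0.0559914 = 0.750.
df = n − 2 = 172.
One-sided p ≈ 0.2271, which is ≥ 0.1, so fail to reject H₀.
The data do not give significant evidence that the true slope on residual sugar exceeds 0.056 points per unit.

t = 0.750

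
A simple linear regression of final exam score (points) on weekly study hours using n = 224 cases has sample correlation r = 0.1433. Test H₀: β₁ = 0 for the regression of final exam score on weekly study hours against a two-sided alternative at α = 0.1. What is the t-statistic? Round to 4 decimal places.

t = r·√(n − 2)/√(1 − r²) = 0.1433·√222/√0.979465 = 2.1574.
df = n − 2 = 222.
Two-sided p ≈ 0.0320, which is < 0.1, so reject H₀.
There is evidence of a linear association between weekly study hours and final exam score.

t = 2.1574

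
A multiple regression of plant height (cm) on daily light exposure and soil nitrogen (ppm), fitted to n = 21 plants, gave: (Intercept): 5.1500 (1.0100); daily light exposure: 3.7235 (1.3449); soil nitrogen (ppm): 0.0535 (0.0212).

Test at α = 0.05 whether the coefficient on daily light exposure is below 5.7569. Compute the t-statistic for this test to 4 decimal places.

Read off: b = 3.7235, SE = 1.3449 for daily light exposure.
H₀: β₁ = 5.7569 vs H₁: β₁ < 5.7569.
t = (3.7235 − 5.7569) / 1.3449 = -1.5119.
df = n − k − 1 = 21 − 2 − 1 = 18.
One-sided p ≈ 0.0740, which is ≥ 0.05, so fail to reject H₀.
The data do not give significant evidence that the true slope on daily light exposure is below 5.7569 cm per unit, holding the other predictors fixed.

t = -1.5119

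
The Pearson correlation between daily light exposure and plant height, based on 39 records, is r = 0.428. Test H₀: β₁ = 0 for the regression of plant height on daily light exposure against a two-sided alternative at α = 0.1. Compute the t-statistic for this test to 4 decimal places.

t = r·√(n − 2)/√(1 − r²) = 0.428·√37/√0.816816 = 2.8806.
df = n − 2 = 37.
Two-sided p ≈ 0.0066, which is < 0.1, so reject H₀.
There is evidence of a linear association between daily light exposure and plant height.

t = 2.8806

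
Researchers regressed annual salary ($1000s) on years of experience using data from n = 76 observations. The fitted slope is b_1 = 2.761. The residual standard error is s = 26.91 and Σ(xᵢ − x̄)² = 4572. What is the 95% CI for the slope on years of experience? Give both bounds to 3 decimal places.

(1.968, 3.554)

SE(b_1) = s/√Sₓₓ = 26.91/√4572 = 0.397979.
df = n − 2 = 74.
t* = t_{0.025, 74} = 1.992543.
Margin = t* × SE = 1.992543 × 0.397979 = 0.79299.
CI: 2.761 ± 0.79299 → (1.968, 3.554).
With 95% confidence, each one-unit increase in years of experience is associated with a change of between 1.968 and 3.554 $1000s in annual salary.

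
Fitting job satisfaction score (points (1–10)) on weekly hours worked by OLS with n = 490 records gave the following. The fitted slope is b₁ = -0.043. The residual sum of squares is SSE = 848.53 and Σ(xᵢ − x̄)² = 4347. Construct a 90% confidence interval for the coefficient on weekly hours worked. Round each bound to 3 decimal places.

MSE = SSE/(n − 2) = 848.53/488 = 1.73879.
SE(b₁) = √(MSE/Sₓₓ) = √(1.73879/4347) = 0.0199999.
df = n − 2 = 488.
t* = t_{0.05, 488} = 1.647982.
Margin = t* × SE = 1.647982 × 0.0199999 = 0.03296.
CI: -0.043 ± 0.03296 → (-0.076, -0.010).
With 90% confidence, each one-unit increase in weekly hours worked is associated with a change of between -0.076 and -0.010 points (1–10) in job satisfaction score.

(-0.076, -0.010)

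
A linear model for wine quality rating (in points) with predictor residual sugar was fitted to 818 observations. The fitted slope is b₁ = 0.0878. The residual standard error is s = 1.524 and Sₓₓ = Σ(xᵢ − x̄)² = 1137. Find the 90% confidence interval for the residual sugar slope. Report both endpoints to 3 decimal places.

(0.013, 0.162)

SE(b₁) = s/√Sₓₓ = 1.524/√1137 = 0.0451965.
df = n − 2 = 816.
t* = t_{0.05, 816} = 1.646723.
Margin = t* × SE = 1.646723 × 0.0451965 = 0.07443.
CI: 0.0878 ± 0.07443 → (0.013, 0.162).
With 90% confidence, each one-unit increase in residual sugar is associated with a change of between 0.013 and 0.162 points in wine quality rating.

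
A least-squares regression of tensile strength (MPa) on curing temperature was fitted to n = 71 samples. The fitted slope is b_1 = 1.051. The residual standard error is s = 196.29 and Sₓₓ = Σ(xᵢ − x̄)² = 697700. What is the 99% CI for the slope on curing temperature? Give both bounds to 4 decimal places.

SE(b_1) = s/√Sₓₓ = 196.29/√697700 = 0.234998.
df = n − 2 = 69.
t* = t_{0.005, 69} = 2.648977.
Margin = t* × SE = 2.648977 × 0.234998 = 0.622504.
CI: 1.051 ± 0.622504 → (0.4285, 1.6735).
With 99% confidence, each one-unit increase in curing temperature is associated with a change of between 0.4285 and 1.6735 MPa in tensile strength.

(0.4285, 1.6735)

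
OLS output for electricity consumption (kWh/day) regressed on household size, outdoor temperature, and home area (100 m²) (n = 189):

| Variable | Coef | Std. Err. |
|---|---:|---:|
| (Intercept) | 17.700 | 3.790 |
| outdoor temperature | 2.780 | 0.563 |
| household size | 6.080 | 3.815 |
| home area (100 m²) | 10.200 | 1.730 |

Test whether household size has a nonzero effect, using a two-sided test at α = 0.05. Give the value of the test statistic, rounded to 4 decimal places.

Read off: b = 6.080, SE = 3.815 for household size.
H₀: β₁ = 0 vs H₁: β₁ ≠ 0.
t = 6.080 / 3.815 = 1.5937.
df = n − k − 1 = 189 − 3 − 1 = 185.
Two-sided p ≈ 0.1127, which is ≥ 0.05, so fail to reject H₀.
The data do not give significant evidence of an association between household size and electricity consumption, after adjusting for the other predictors.

t = 1.5937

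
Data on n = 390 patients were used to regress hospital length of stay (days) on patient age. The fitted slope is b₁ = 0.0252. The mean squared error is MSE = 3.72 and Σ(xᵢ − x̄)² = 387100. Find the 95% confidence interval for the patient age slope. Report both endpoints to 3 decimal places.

SE(b₁) = √(MSE/Sₓₓ) = √(3.72/387100) = 0.00309999.
df = n − 2 = 388.
t* = t_{0.025, 388} = 1.966097.
Margin = t* × SE = 1.966097 × 0.00309999 = 0.00609.
CI: 0.0252 ± 0.00609 → (0.019, 0.031).
With 95% confidence, each one-unit increase in patient age is associated with a change of between 0.019 and 0.031 days in hospital length of stay.

(0.019, 0.031)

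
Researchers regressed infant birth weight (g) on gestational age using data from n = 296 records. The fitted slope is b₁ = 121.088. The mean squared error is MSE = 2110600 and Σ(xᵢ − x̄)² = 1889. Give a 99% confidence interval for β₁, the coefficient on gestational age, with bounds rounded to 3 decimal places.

(34.425, 207.751)

SE(b₁) = √(MSE/Sₓₓ) = √(2.1106e+06/1889) = 33.4262.
df = n − 2 = 294.
t* = t_{0.005, 294} = 2.592655.
Margin = t* × SE = 2.592655 × 33.4262 = 86.66260.
CI: 121.088 ± 86.66260 → (34.425, 207.751).
With 99% confidence, each one-unit increase in gestational age is associated with a change of between 34.425 and 207.751 g in infant birth weight.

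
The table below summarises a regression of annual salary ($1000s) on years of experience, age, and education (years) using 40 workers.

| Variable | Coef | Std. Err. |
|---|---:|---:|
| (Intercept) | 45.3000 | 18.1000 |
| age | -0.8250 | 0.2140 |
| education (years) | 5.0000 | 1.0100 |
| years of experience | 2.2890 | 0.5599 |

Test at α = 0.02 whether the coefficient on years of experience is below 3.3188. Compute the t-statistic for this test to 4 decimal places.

t = -1.8393

Read off: b = 2.2890, SE = 0.5599 for years of experience.
H₀: β₁ = 3.3188 vs H₁: β₁ < 3.3188.
t = (2.2890 − 3.3188) / 0.5599 = -1.8393.
df = n − k − 1 = 40 − 3 − 1 = 36.
One-sided p ≈ 0.0371, which is ≥ 0.02, so fail to reject H₀.
The data do not give significant evidence that the true slope on years of experience is below 3.3188 $1000s per unit, holding the other predictors fixed.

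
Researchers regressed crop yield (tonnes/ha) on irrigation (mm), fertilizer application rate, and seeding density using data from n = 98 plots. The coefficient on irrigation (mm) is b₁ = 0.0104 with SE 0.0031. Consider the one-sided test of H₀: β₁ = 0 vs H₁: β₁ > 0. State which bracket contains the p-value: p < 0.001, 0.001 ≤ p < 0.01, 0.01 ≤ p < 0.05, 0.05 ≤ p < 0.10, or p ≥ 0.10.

p < 0.001

t = 0.0104 / 0.0031 = 3.355.
df = n − k − 1 = 98 − 3 − 1 = 94.
One-sided p = P(T_{94} > t) ≈ 0.0006.
So p < 0.001.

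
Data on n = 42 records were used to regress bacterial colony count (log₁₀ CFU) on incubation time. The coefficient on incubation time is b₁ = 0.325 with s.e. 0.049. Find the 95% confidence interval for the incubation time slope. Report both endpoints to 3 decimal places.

df = n − 2 = 42 − 2 = 40.
t* = t_{0.025, 40} = 2.021075.
Margin = t* × SE = 2.021075 × 0.049 = 0.09903.
CI: 0.325 ± 0.09903 → (0.226, 0.424).
With 95% confidence, each one-unit increase in incubation time is associated with a change of between 0.226 and 0.424 log₁₀ CFU in bacterial colony count.

(0.226, 0.424)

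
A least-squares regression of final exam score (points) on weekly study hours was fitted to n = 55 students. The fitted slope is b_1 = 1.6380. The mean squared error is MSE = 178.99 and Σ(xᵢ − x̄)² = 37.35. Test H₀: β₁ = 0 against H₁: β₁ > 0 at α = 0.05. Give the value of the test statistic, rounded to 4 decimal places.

SE(b_1) = √(MSE/Sₓₓ) = √(178.99/37.35) = 2.18912.
t = 1.6380 / 2.18912 = 0.7482.
df = n − 2 = 53.
One-sided p ≈ 0.2288, which is ≥ 0.05, so fail to reject H₀.
The data do not give significant evidence that the true slope on weekly study hours is positive.

t = 0.7482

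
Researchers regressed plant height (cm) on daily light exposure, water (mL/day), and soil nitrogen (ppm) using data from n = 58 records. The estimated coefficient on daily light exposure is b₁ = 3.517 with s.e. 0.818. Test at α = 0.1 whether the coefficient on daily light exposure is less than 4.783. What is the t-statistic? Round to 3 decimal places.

H₀: β₁ = 4.783 vs H₁: β₁ < 4.783.
t = (b₁ − β₁⁰)/SE = (3.517 − 4.783) / 0.818 = -1.548.
df = n − k − 1 = 58 − 3 − 1 = 54.
One-sided p ≈ 0.0638, which is < 0.1, so reject H₀.
There is evidence that the true slope on daily light exposure is below 4.783 cm per unit, holding the other predictors fixed.

t = -1.548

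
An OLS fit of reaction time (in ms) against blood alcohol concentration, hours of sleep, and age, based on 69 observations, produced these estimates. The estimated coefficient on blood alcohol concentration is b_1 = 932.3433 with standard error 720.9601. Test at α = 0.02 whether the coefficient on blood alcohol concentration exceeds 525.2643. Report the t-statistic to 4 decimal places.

t = 0.5646

H₀: β₁ = 525.2643 vs H₁: β₁ > 525.2643.
t = (b_1 − β₁⁰)/SE = (932.3433 − 525.2643) / 720.9601 = 0.5646.
df = n − k − 1 = 69 − 3 − 1 = 65.
One-sided p ≈ 0.2871, which is ≥ 0.02, so fail to reject H₀.
The data do not give significant evidence that the true slope on blood alcohol concentration exceeds 525.2643 ms per unit, holding the other predictors fixed.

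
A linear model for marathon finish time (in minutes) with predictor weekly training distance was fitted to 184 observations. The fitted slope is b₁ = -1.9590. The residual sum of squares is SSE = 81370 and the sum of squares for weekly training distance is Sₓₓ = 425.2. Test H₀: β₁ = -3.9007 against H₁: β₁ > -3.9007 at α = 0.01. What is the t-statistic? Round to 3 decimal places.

MSE = SSE/(n − 2) = 81370/182 = 447.088.
SE(b₁) = √(MSE/Sₓₓ) = √(447.088/425.2) = 1.02542.
t = (-1.9590 − (-3.9007)) / 1.02542 = 1.894.
df = n − 2 = 182.
One-sided p ≈ 0.0299, which is ≥ 0.01, so fail to reject H₀.
The data do not give significant evidence that the true slope on weekly training distance exceeds -3.9007 minutes per unit.

t = 1.894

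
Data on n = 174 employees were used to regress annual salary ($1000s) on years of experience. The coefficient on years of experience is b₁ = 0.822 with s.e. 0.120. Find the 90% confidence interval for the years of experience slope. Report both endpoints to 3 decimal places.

(0.624, 1.020)

df = n − 2 = 174 − 2 = 172.
t* = t_{0.05, 172} = 1.653761.
Margin = t* × SE = 1.653761 × 0.120 = 0.19845.
CI: 0.822 ± 0.19845 → (0.624, 1.020).
With 90% confidence, each one-unit increase in years of experience is associated with a change of between 0.624 and 1.020 $1000s in annual salary.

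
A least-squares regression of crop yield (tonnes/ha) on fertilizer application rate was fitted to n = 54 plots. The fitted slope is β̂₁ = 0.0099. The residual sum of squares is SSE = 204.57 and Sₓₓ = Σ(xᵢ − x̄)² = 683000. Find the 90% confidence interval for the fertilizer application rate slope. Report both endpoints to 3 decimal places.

(0.006, 0.014)

MSE = SSE/(n − 2) = 204.57/52 = 3.93404.
SE(β̂₁) = √(MSE/Sₓₓ) = √(3.93404/683000) = 0.00239999.
df = n − 2 = 52.
t* = t_{0.05, 52} = 1.674689.
Margin = t* × SE = 1.674689 × 0.00239999 = 0.00402.
CI: 0.0099 ± 0.00402 → (0.006, 0.014).
With 90% confidence, each one-unit increase in fertilizer application rate is associated with a change of between 0.006 and 0.014 tonnes/ha in crop yield.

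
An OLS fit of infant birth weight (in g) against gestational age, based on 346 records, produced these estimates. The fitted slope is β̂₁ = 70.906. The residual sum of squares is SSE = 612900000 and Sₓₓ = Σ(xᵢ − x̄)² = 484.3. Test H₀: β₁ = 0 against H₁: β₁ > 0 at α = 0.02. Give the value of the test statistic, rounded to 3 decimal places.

MSE = SSE/(n − 2) = 612900000/344 = 1.78169e+06.
SE(β̂₁) = √(MSE/Sₓₓ) = √(1.78169e+06/484.3) = 60.6538.
t = 70.906 / 60.6538 = 1.169.
df = n − 2 = 344.
One-sided p ≈ 0.1216, which is ≥ 0.02, so fail to reject H₀.
The data do not give significant evidence that the true slope on gestational age is positive.

t = 1.169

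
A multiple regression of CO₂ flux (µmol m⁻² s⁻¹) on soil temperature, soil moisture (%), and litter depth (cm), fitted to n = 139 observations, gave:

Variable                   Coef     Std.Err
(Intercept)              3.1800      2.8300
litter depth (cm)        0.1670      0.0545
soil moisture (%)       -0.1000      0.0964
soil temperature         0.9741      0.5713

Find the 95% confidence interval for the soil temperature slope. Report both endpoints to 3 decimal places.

(-0.156, 2.104)

Read off: b = 0.9741, SE = 0.5713 for soil temperature.
df = n − k − 1 = 139 − 3 − 1 = 135.
t* = t_{0.025, 135} = 1.977692.
Margin = t* × SE = 1.977692 × 0.5713 = 1.12986.
CI: 0.9741 ± 1.12986 → (-0.156, 2.104).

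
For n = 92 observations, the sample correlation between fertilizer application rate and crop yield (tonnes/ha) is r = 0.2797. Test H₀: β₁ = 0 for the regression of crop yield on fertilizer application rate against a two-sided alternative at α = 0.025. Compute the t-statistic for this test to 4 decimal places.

t = r·√(n − 2)/√(1 − r²) = 0.2797·√90/√0.921768 = 2.7638.
df = n − 2 = 90.
Two-sided p ≈ 0.0069, which is < 0.025, so reject H₀.
There is evidence of a linear association between fertilizer application rate and crop yield.

t = 2.7638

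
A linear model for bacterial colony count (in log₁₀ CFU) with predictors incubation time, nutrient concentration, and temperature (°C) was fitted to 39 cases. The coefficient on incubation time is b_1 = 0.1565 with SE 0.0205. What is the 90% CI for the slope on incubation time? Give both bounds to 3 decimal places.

(0.122, 0.191)

df = n − k − 1 = 39 − 3 − 1 = 35.
t* = t_{0.05, 35} = 1.689572.
Margin = t* × SE = 1.689572 × 0.0205 = 0.03464.
CI: 0.1565 ± 0.03464 → (0.122, 0.191).
With 90% confidence, each one-unit increase in incubation time is associated with a change of between 0.122 and 0.191 log₁₀ CFU in bacterial colony count, holding the other predictors fixed.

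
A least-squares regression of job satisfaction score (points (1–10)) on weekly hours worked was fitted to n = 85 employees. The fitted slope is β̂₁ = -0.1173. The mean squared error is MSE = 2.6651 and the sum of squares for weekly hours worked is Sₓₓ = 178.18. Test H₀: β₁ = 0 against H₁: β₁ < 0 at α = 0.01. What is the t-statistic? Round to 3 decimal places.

t = -0.959

SE(β̂₁) = √(MSE/Sₓₓ) = √(2.6651/178.18) = 0.1223.
t = -0.1173 / 0.1223 = -0.959.
df = n − 2 = 83.
One-sided p ≈ 0.1701, which is ≥ 0.01, so fail to reject H₀.
The data do not give significant evidence that the true slope on weekly hours worked is negative.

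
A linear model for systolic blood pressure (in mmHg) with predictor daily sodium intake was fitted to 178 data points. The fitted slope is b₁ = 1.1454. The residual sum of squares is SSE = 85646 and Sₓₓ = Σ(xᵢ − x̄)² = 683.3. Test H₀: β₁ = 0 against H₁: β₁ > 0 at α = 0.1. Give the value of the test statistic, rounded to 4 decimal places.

MSE = SSE/(n − 2) = 85646/176 = 486.625.
SE(b₁) = √(MSE/Sₓₓ) = √(486.625/683.3) = 0.843901.
t = 1.1454 / 0.843901 = 1.3573.
df = n − 2 = 176.
One-sided p ≈ 0.0882, which is < 0.1, so reject H₀.
There is evidence that the true slope on daily sodium intake is positive.

t = 1.3573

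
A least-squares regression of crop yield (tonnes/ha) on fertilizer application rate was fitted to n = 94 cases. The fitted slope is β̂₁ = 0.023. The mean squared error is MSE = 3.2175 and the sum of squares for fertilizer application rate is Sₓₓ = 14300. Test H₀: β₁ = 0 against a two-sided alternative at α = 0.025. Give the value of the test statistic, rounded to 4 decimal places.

t = 1.5333

SE(β̂₁) = √(MSE/Sₓₓ) = √(3.2175/14300) = 0.015.
t = 0.023 / 0.015 = 1.5333.
df = n − 2 = 92.
Two-sided p ≈ 0.1286, which is ≥ 0.025, so fail to reject H₀.
The data do not give significant evidence of an association between fertilizer application rate and crop yield.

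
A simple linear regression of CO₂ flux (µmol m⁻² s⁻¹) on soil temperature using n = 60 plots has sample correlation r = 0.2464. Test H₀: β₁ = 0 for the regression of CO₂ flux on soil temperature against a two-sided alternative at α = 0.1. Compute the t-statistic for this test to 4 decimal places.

t = r·√(n − 2)/√(1 − r²) = 0.2464·√58/√0.939287 = 1.9362.
df = n − 2 = 58.
Two-sided p ≈ 0.0577, which is < 0.1, so reject H₀.
There is evidence of a linear association between soil temperature and CO₂ flux.

t = 1.9362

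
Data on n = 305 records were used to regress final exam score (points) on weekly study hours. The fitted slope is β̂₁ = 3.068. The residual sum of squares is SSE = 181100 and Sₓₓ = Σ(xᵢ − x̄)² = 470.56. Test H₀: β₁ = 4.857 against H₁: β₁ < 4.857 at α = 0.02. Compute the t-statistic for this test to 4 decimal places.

t = -1.5874

MSE = SSE/(n − 2) = 181100/303 = 597.69.
SE(β̂₁) = √(MSE/Sₓₓ) = √(597.69/470.56) = 1.12702.
t = (3.068 − 4.857) / 1.12702 = -1.5874.
df = n − 2 = 303.
One-sided p ≈ 0.0567, which is ≥ 0.02, so fail to reject H₀.
The data do not give significant evidence that the true slope on weekly study hours is below 4.857 points per unit.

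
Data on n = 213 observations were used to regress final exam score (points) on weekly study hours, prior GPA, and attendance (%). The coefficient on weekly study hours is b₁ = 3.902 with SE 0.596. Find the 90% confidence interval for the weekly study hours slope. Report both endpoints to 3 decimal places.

(2.917, 4.887)

df = n − k − 1 = 213 − 3 − 1 = 209.
t* = t_{0.05, 209} = 1.652177.
Margin = t* × SE = 1.652177 × 0.596 = 0.98470.
CI: 3.902 ± 0.98470 → (2.917, 4.887).
With 90% confidence, each one-unit increase in weekly study hours is associated with a change of between 2.917 and 4.887 points in final exam score, holding the other predictors fixed.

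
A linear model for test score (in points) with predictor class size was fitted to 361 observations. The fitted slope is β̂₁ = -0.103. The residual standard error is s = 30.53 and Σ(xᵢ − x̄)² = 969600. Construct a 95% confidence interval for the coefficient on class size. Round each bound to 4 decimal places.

SE(β̂₁) = s/√Sₓₓ = 30.53/√969600 = 0.0310049.
df = n − 2 = 359.
t* = t_{0.025, 359} = 1.966594.
Margin = t* × SE = 1.966594 × 0.0310049 = 0.060974.
CI: -0.103 ± 0.060974 → (-0.1640, -0.0420).
With 95% confidence, each one-unit increase in class size is associated with a change of between -0.1640 and -0.0420 points in test score.

(-0.1640, -0.0420)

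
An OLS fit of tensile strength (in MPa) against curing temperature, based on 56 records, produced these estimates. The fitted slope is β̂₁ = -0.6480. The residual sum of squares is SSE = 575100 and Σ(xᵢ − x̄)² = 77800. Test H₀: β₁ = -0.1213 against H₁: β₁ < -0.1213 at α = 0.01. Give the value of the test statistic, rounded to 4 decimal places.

t = -1.4236

MSE = SSE/(n − 2) = 575100/54 = 10650.
SE(β̂₁) = √(MSE/Sₓₓ) = √(10650/77800) = 0.369986.
t = (-0.6480 − (-0.1213)) / 0.369986 = -1.4236.
df = n − 2 = 54.
One-sided p ≈ 0.0802, which is ≥ 0.01, so fail to reject H₀.
The data do not give significant evidence that the true slope on curing temperature is below -0.1213 MPa per unit.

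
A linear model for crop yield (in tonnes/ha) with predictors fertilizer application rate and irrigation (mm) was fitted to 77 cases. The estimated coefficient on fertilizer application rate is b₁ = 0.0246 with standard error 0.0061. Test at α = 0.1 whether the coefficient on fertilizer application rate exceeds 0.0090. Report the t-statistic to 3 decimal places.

H₀: β₁ = 0.0090 vs H₁: β₁ > 0.0090.
t = (b₁ − β₁⁰)/SE = (0.0246 − 0.0090) / 0.0061 = 2.557.
df = n − k − 1 = 77 − 2 − 1 = 74.
One-sided p ≈ 0.0063, which is < 0.1, so reject H₀.
There is evidence that the true slope on fertilizer application rate exceeds 0.0090 tonnes/ha per unit, holding the other predictors fixed.

t = 2.557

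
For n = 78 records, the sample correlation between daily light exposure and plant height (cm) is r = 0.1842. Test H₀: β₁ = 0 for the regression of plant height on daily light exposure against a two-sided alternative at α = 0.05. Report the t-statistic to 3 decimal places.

t = 1.634

t = r·√(n − 2)/√(1 − r²) = 0.1842·√76/√0.96607 = 1.634.
df = n − 2 = 76.
Two-sided p ≈ 0.1064, which is ≥ 0.05, so fail to reject H₀.
The data do not give significant evidence of a linear association between daily light exposure and plant height.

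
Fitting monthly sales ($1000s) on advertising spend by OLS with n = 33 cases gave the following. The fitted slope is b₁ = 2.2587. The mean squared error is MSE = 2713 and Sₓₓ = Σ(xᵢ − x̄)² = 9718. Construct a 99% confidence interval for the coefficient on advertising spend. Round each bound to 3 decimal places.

(0.809, 3.709)

SE(b₁) = √(MSE/Sₓₓ) = √(2713/9718) = 0.528368.
df = n − 2 = 31.
t* = t_{0.005, 31} = 2.744042.
Margin = t* × SE = 2.744042 × 0.528368 = 1.44986.
CI: 2.2587 ± 1.44986 → (0.809, 3.709).
With 99% confidence, each one-unit increase in advertising spend is associated with a change of between 0.809 and 3.709 $1000s in monthly sales.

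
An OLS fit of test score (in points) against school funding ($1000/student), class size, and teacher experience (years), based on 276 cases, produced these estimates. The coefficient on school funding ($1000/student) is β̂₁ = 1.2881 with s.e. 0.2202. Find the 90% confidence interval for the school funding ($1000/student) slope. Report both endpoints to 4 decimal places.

df = n − k − 1 = 276 − 3 − 1 = 272.
t* = t_{0.05, 272} = 1.650475.
Margin = t* × SE = 1.650475 × 0.2202 = 0.363435.
CI: 1.2881 ± 0.363435 → (0.9247, 1.6515).
With 90% confidence, each one-unit increase in school funding ($1000/student) is associated with a change of between 0.9247 and 1.6515 points in test score, holding the other predictors fixed.

(0.9247, 1.6515)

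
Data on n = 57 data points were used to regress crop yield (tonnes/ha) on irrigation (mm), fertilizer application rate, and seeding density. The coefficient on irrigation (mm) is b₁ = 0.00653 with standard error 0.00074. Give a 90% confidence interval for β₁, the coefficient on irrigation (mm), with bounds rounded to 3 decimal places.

df = n − k − 1 = 57 − 3 − 1 = 53.
t* = t_{0.05, 53} = 1.674116.
Margin = t* × SE = 1.674116 × 0.00074 = 0.00124.
CI: 0.00653 ± 0.00124 → (0.005, 0.008).
With 90% confidence, each one-unit increase in irrigation (mm) is associated with a change of between 0.005 and 0.008 tonnes/ha in crop yield, holding the other predictors fixed.

(0.005, 0.008)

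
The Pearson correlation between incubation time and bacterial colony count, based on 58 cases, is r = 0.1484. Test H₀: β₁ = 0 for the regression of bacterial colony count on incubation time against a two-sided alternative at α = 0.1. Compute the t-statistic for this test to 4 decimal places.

t = 1.1230

t = r·√(n − 2)/√(1 − r²) = 0.1484·√56/√0.977977 = 1.1230.
df = n − 2 = 56.
Two-sided p ≈ 0.2662, which is ≥ 0.1, so fail to reject H₀.
The data do not give significant evidence of a linear association between incubation time and bacterial colony count.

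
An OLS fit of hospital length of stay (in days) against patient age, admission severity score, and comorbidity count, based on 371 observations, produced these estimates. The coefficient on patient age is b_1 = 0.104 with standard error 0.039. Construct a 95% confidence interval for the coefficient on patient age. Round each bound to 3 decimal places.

df = n − k − 1 = 371 − 3 − 1 = 367.
t* = t_{0.025, 367} = 1.966449.
Margin = t* × SE = 1.966449 × 0.039 = 0.07669.
CI: 0.104 ± 0.07669 → (0.027, 0.181).
With 95% confidence, each one-unit increase in patient age is associated with a change of between 0.027 and 0.181 days in hospital length of stay, holding the other predictors fixed.

(0.027, 0.181)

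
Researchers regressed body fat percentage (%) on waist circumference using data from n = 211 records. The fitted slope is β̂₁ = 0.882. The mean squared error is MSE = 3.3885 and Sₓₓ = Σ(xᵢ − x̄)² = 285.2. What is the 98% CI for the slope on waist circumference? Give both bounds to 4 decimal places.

(0.6265, 1.1375)

SE(β̂₁) = √(MSE/Sₓₓ) = √(3.3885/285.2) = 0.109001.
df = n − 2 = 209.
t* = t_{0.01, 209} = 2.344322.
Margin = t* × SE = 2.344322 × 0.109001 = 0.255533.
CI: 0.882 ± 0.255533 → (0.6265, 1.1375).
With 98% confidence, each one-unit increase in waist circumference is associated with a change of between 0.6265 and 1.1375 % in body fat percentage.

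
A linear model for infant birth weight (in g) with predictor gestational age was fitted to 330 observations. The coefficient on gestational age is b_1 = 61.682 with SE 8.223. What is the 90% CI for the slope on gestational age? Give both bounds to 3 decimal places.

df = n − 2 = 330 − 2 = 328.
t* = t_{0.05, 328} = 1.649512.
Margin = t* × SE = 1.649512 × 8.223 = 13.56394.
CI: 61.682 ± 13.56394 → (48.118, 75.246).
With 90% confidence, each one-unit increase in gestational age is associated with a change of between 48.118 and 75.246 g in infant birth weight.

(48.118, 75.246)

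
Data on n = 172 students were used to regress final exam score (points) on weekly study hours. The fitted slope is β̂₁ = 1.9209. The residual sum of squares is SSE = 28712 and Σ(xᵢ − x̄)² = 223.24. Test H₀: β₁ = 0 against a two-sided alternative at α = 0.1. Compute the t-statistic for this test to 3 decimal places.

t = 2.208

MSE = SSE/(n − 2) = 28712/170 = 168.894.
SE(β̂₁) = √(MSE/Sₓₓ) = √(168.894/223.24) = 0.869804.
t = 1.9209 / 0.869804 = 2.208.
df = n − 2 = 170.
Two-sided p ≈ 0.0286, which is < 0.1, so reject H₀.
There is evidence that weekly study hours is associated with final exam score.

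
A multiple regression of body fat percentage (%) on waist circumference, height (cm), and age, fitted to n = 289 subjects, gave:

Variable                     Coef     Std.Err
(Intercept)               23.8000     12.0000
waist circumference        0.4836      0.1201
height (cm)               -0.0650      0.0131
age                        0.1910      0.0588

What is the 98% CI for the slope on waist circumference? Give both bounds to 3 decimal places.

Read off: b = 0.4836, SE = 0.1201 for waist circumference.
df = n − k − 1 = 289 − 3 − 1 = 285.
t* = t_{0.01, 285} = 2.339503.
Margin = t* × SE = 2.339503 × 0.1201 = 0.28097.
CI: 0.4836 ± 0.28097 → (0.203, 0.765).

(0.203, 0.765)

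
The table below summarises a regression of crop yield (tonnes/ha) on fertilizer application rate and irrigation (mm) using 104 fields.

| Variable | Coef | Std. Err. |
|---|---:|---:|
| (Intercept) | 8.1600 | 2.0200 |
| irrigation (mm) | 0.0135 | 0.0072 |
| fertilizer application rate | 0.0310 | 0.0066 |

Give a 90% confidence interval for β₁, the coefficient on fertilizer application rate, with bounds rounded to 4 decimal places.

(0.0200, 0.0420)

Read off: b = 0.0310, SE = 0.0066 for fertilizer application rate.
df = n − k − 1 = 104 − 2 − 1 = 101.
t* = t_{0.05, 101} = 1.660081.
Margin = t* × SE = 1.660081 × 0.0066 = 0.010957.
CI: 0.0310 ± 0.010957 → (0.0200, 0.0420).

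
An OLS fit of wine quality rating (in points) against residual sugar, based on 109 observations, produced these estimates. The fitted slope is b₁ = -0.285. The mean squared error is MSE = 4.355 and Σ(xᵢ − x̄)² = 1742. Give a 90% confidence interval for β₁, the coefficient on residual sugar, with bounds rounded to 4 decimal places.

SE(b₁) = √(MSE/Sₓₓ) = √(4.355/1742) = 0.05.
df = n − 2 = 107.
t* = t_{0.05, 107} = 1.659219.
Margin = t* × SE = 1.659219 × 0.05 = 0.082961.
CI: -0.285 ± 0.082961 → (-0.3680, -0.2020).
With 90% confidence, each one-unit increase in residual sugar is associated with a change of between -0.3680 and -0.2020 points in wine quality rating.

(-0.3680, -0.2020)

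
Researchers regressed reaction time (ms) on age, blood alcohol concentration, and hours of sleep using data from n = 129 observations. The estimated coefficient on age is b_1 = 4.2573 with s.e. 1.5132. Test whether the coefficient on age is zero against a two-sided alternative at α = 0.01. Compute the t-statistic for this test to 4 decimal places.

H₀: β₁ = 0 vs H₁: β₁ ≠ 0.
t = (b_1 − β₁⁰)/SE = 4.2573 / 1.5132 = 2.8134.
df = n − k − 1 = 129 − 3 − 1 = 125.
Two-sided p ≈ 0.0057, which is < 0.01, so reject H₀.
There is evidence that age is associated with reaction time, holding the other predictors fixed.

t = 2.8134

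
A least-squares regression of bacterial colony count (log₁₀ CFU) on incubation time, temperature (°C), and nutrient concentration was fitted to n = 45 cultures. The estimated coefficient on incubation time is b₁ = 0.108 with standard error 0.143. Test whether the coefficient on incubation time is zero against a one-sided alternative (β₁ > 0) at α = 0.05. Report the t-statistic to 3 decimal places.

t = 0.755

H₀: β₁ = 0 vs H₁: β₁ > 0.
t = (b₁ − β₁⁰)/SE = 0.108 / 0.143 = 0.755.
df = n − k − 1 = 45 − 3 − 1 = 41.
One-sided p ≈ 0.2272, which is ≥ 0.05, so fail to reject H₀.
The data do not give significant evidence that the true slope on incubation time is positive, holding the other predictors fixed.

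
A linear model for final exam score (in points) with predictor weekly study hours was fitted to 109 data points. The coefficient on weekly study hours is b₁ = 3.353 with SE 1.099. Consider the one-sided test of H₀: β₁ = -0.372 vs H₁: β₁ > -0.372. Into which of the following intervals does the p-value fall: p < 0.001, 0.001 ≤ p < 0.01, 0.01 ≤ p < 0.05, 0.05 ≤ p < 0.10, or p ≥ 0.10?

t = (3.353 − (-0.372)) / 1.099 = 3.389.
df = n − 2 = 109 − 2 = 107.
One-sided p = P(T_{107} > t) ≈ 0.0005.
So p < 0.001.

p < 0.001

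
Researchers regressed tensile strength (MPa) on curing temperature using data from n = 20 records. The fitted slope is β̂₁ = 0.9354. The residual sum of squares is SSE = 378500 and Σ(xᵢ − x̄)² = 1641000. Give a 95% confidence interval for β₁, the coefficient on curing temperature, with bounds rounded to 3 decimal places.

MSE = SSE/(n − 2) = 378500/18 = 21027.8.
SE(β̂₁) = √(MSE/Sₓₓ) = √(21027.8/1641000) = 0.113199.
df = n − 2 = 18.
t* = t_{0.025, 18} = 2.100922.
Margin = t* × SE = 2.100922 × 0.113199 = 0.23782.
CI: 0.9354 ± 0.23782 → (0.698, 1.173).
With 95% confidence, each one-unit increase in curing temperature is associated with a change of between 0.698 and 1.173 MPa in tensile strength.

(0.698, 1.173)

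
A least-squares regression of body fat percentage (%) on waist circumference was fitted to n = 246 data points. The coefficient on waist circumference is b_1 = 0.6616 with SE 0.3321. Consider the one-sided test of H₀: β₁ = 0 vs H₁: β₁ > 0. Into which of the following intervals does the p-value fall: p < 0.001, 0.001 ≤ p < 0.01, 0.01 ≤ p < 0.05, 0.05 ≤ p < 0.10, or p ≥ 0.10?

0.01 ≤ p < 0.05

t = 0.6616 / 0.3321 = 1.992.
df = n − 2 = 246 − 2 = 244.
One-sided p = P(T_{244} > t) ≈ 0.0237.
So 0.01 ≤ p < 0.05.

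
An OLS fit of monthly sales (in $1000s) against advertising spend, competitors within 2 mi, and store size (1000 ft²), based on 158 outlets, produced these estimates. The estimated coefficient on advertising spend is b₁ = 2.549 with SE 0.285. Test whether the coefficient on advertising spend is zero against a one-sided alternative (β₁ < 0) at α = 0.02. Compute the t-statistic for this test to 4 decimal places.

H₀: β₁ = 0 vs H₁: β₁ < 0.
t = (b₁ − β₁⁰)/SE = 2.549 / 0.285 = 8.9439.
df = n − k − 1 = 158 − 3 − 1 = 154.
One-sided p ≈ 1.0000, which is ≥ 0.02, so fail to reject H₀.
The data do not give significant evidence that the true slope on advertising spend is negative, holding the other predictors fixed.

t = 8.9439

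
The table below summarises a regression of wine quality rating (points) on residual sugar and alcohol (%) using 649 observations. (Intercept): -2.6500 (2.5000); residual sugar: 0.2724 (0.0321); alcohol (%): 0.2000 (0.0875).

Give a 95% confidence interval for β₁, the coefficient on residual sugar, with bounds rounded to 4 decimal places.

Read off: b = 0.2724, SE = 0.0321 for residual sugar.
df = n − k − 1 = 649 − 2 − 1 = 646.
t* = t_{0.025, 646} = 1.963643.
Margin = t* × SE = 1.963643 × 0.0321 = 0.063033.
CI: 0.2724 ± 0.063033 → (0.2094, 0.3354).

(0.2094, 0.3354)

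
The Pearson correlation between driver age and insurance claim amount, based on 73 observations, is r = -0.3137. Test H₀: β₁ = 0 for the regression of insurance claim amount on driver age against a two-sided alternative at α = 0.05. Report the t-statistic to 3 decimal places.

t = -2.784

t = r·√(n − 2)/√(1 − r²) = -0.3137·√71/√0.901592 = -2.784.
df = n − 2 = 71.
Two-sided p ≈ 0.0069, which is < 0.05, so reject H₀.
There is evidence of a linear association between driver age and insurance claim amount.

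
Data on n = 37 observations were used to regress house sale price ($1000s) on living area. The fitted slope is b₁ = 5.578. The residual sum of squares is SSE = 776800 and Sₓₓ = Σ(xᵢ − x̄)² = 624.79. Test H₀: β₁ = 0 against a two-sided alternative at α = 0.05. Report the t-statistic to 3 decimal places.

MSE = SSE/(n − 2) = 776800/35 = 22194.3.
SE(b₁) = √(MSE/Sₓₓ) = √(22194.3/624.79) = 5.9601.
t = 5.578 / 5.9601 = 0.936.
df = n − 2 = 35.
Two-sided p ≈ 0.3557, which is ≥ 0.05, so fail to reject H₀.
The data do not give significant evidence of an association between living area and house sale price.

t = 0.936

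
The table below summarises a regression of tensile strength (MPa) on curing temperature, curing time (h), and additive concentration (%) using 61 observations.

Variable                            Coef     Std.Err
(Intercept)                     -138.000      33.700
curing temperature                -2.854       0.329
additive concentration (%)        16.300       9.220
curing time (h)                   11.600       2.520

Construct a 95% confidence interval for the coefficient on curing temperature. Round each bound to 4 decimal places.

Read off: b = -2.854, SE = 0.329 for curing temperature.
df = n − k − 1 = 61 − 3 − 1 = 57.
t* = t_{0.025, 57} = 2.002465.
Margin = t* × SE = 2.002465 × 0.329 = 0.658811.
CI: -2.854 ± 0.658811 → (-3.5128, -2.1952).

(-3.5128, -2.1952)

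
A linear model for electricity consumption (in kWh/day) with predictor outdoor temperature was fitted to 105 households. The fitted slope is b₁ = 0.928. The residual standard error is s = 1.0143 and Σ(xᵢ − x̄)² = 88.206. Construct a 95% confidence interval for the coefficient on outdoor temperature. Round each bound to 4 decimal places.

(0.7138, 1.1422)

SE(b₁) = s/√Sₓₓ = 1.0143/√88.206 = 0.107998.
df = n − 2 = 103.
t* = t_{0.025, 103} = 1.983264.
Margin = t* × SE = 1.983264 × 0.107998 = 0.214189.
CI: 0.928 ± 0.214189 → (0.7138, 1.1422).
With 95% confidence, each one-unit increase in outdoor temperature is associated with a change of between 0.7138 and 1.1422 kWh/day in electricity consumption.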